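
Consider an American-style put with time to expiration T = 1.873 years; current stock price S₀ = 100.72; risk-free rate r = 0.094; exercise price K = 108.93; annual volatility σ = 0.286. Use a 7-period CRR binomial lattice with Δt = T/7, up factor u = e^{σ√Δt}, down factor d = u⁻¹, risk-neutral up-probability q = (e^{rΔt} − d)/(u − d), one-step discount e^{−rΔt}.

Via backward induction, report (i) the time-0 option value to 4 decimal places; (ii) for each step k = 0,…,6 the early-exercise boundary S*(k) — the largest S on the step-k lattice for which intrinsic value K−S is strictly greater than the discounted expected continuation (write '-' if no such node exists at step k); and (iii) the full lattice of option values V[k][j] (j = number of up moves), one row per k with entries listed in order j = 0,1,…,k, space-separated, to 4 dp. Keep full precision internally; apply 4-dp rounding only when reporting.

price = 13.7005
boundary = - 86.8693 74.9232 86.8693 74.9232 86.8693 74.9232
tree:
13.7005
22.0607 7.4643
34.0068 13.0669 3.2054
44.3100 22.0607 6.2806 0.8264
53.1964 34.0068 11.9907 1.8785 0.0000
60.8607 44.3100 22.0607 4.2698 0.0000 0.0000
67.4710 53.1964 34.0068 9.7054 0.0000 0.0000 0.0000
73.1724 60.8607 44.3100 22.0607 0.0000 0.0000 0.0000 0.0000

Δt=0.26757, u=1.15944, d=0.86248, q=0.54885, disc=e^(-rΔt)=0.97516
k=7 terminal: V=max(K-S,0) → 73.1724 60.8607 44.3100 22.0607 0.0000 0.0000 0.0000 0.0000
k=6: j=0 S=41.4590 intr=67.4710 cont=64.7654 V=67.4710[EX]; j=1 S=55.7336 intr=53.1964 cont=50.4907 V=53.1964[EX]; j=2 S=74.9232 intr=34.0068 cont=31.3011 V=34.0068[EX]; j=3 S=100.7200 intr=8.2100 cont=9.7054 V=9.7054[hold]; j=4 S=135.3988 intr=0.0000 cont=0.0000 V=0.0000[hold]; j=5 S=182.0179 intr=0.0000 cont=0.0000 V=0.0000[hold]; j=6 S=244.6883 intr=0.0000 cont=0.0000 V=0.0000[hold]  S*(6)=74.9232
k=5: j=0 S=48.0693 intr=60.8607 cont=58.1551 V=60.8607[EX]; j=1 S=64.6200 intr=44.3100 cont=41.6044 V=44.3100[EX]; j=2 S=86.8693 intr=22.0607 cont=20.1555 V=22.0607[EX]; j=3 S=116.7791 intr=0.0000 cont=4.2698 V=4.2698[hold]; j=4 S=156.9873 intr=0.0000 cont=0.0000 V=0.0000[hold]; j=5 S=211.0394 intr=0.0000 cont=0.0000 V=0.0000[hold]  S*(5)=86.8693
k=4: j=0 S=55.7336 intr=53.1964 cont=50.4907 V=53.1964[EX]; j=1 S=74.9232 intr=34.0068 cont=31.3011 V=34.0068[EX]; j=2 S=100.7200 intr=8.2100 cont=11.9907 V=11.9907[hold]; j=3 S=135.3988 intr=0.0000 cont=1.8785 V=1.8785[hold]; j=4 S=182.0179 intr=0.0000 cont=0.0000 V=0.0000[hold]  S*(4)=74.9232
k=3: j=0 S=64.6200 intr=44.3100 cont=41.6044 V=44.3100[EX]; j=1 S=86.8693 intr=22.0607 cont=21.3786 V=22.0607[EX]; j=2 S=116.7791 intr=0.0000 cont=6.2806 V=6.2806[hold]; j=3 S=156.9873 intr=0.0000 cont=0.8264 V=0.8264[hold]  S*(3)=86.8693
k=2: j=0 S=74.9232 intr=34.0068 cont=31.3011 V=34.0068[EX]; j=1 S=100.7200 intr=8.2100 cont=13.0669 V=13.0669[hold]; j=2 S=135.3988 intr=0.0000 cont=3.2054 V=3.2054[hold]  S*(2)=74.9232
k=1: j=0 S=86.8693 intr=22.0607 cont=21.9547 V=22.0607[EX]; j=1 S=116.7791 intr=0.0000 cont=7.4643 V=7.4643[hold]  S*(1)=86.8693
k=0: j=0 S=100.7200 intr=8.2100 cont=13.7005 V=13.7005[hold]  S*(0)=-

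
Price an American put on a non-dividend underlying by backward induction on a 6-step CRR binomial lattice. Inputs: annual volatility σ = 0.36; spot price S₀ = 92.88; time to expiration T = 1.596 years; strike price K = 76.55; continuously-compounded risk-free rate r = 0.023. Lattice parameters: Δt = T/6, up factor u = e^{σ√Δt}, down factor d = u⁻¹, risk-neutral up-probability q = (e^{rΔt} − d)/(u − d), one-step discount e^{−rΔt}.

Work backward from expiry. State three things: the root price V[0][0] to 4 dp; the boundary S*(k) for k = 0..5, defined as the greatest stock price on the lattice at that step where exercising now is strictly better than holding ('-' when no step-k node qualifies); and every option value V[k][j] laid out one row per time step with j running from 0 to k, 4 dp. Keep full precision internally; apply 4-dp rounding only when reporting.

price = 7.9393
boundary = - - - - 44.1956 53.2127
tree:
7.9393
11.8913 3.5891
17.2887 5.9636 0.9599
24.2165 9.7069 1.8228 0.0000
32.3544 15.3612 3.4612 0.0000 0.0000
39.8435 23.3373 6.5726 0.0000 0.0000 0.0000
46.0635 32.3544 12.4806 0.0000 0.0000 0.0000 0.0000

params: Δt=0.26600 u=1.20403 d=0.83055 q=0.47015 e^(-rΔt)=0.99390
t_6 payoffs: 46.0635 32.3544 12.4806 0.0000 0.0000 0.0000 0.0000
t_5: node(5,0) S=36.7065 payoff=39.8435 vs cont=39.3766 → 39.8435 [stop]  node(5,1) S=53.2127 payoff=23.3373 vs cont=22.8704 → 23.3373 [stop]  node(5,2) S=77.1412 payoff=0.0000 vs cont=6.5726 → 6.5726 [wait]  node(5,3) S=111.8299 payoff=0.0000 vs cont=0.0000 → 0.0000 [wait]  node(5,4) S=162.1173 payoff=0.0000 vs cont=0.0000 → 0.0000 [wait]  node(5,5) S=235.0179 payoff=0.0000 vs cont=0.0000 → 0.0000 [wait]  ⇒ S*(5)=53.2127
t_4: node(4,0) S=44.1956 payoff=32.3544 vs cont=31.8875 → 32.3544 [stop]  node(4,1) S=64.0694 payoff=12.4806 vs cont=15.3612 → 15.3612 [wait]  node(4,2) S=92.8800 payoff=0.0000 vs cont=3.4612 → 3.4612 [wait]  node(4,3) S=134.6461 payoff=0.0000 vs cont=0.0000 → 0.0000 [wait]  node(4,4) S=195.1934 payoff=0.0000 vs cont=0.0000 → 0.0000 [wait]  ⇒ S*(4)=44.1956
t_3: node(3,0) S=53.2127 payoff=23.3373 vs cont=24.2165 → 24.2165 [wait]  node(3,1) S=77.1412 payoff=0.0000 vs cont=9.7069 → 9.7069 [wait]  node(3,2) S=111.8299 payoff=0.0000 vs cont=1.8228 → 1.8228 [wait]  node(3,3) S=162.1173 payoff=0.0000 vs cont=0.0000 → 0.0000 [wait]  ⇒ S*(3)=-
t_2: node(2,0) S=64.0694 payoff=12.4806 vs cont=17.2887 → 17.2887 [wait]  node(2,1) S=92.8800 payoff=0.0000 vs cont=5.9636 → 5.9636 [wait]  node(2,2) S=134.6461 payoff=0.0000 vs cont=0.9599 → 0.9599 [wait]  ⇒ S*(2)=-
t_1: node(1,0) S=77.1412 payoff=0.0000 vs cont=11.8913 → 11.8913 [wait]  node(1,1) S=111.8299 payoff=0.0000 vs cont=3.5891 → 3.5891 [wait]  ⇒ S*(1)=-
t_0: node(0,0) S=92.8800 payoff=0.0000 vs cont=7.9393 → 7.9393 [wait]  ⇒ S*(0)=-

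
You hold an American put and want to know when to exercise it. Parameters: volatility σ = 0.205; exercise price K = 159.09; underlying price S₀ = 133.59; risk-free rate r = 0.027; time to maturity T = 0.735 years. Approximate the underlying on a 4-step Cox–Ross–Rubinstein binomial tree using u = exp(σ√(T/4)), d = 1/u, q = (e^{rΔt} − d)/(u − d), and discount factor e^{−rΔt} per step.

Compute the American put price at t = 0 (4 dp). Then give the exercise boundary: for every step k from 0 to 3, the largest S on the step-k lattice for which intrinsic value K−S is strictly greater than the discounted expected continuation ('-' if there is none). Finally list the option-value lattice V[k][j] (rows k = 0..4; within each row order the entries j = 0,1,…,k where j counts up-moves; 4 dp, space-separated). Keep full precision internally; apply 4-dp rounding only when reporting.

price = 26.0082
boundary = - 122.3517 133.5900 145.8605
tree:
26.0082
36.7383 15.8010
47.0311 25.5000 6.4990
56.4581 36.7383 13.2295 0.0000
65.0920 47.0311 25.5000 0.0000 0.0000

params: Δt=0.18375 u=1.09185 d=0.91587 q=0.50631 e^(-rΔt)=0.99505
t_4 payoffs: 65.0920 47.0311 25.5000 0.0000 0.0000
t_3: node(3,0) S=102.6319 payoff=56.4581 vs cont=55.6707 → 56.4581 [stop]  node(3,1) S=122.3517 payoff=36.7383 vs cont=35.9509 → 36.7383 [stop]  node(3,2) S=145.8605 payoff=13.2295 vs cont=12.5268 → 13.2295 [stop]  node(3,3) S=173.8863 payoff=0.0000 vs cont=0.0000 → 0.0000 [wait]  ⇒ S*(3)=145.8605
t_2: node(2,0) S=112.0589 payoff=47.0311 vs cont=46.2438 → 47.0311 [stop]  node(2,1) S=133.5900 payoff=25.5000 vs cont=24.7127 → 25.5000 [stop]  node(2,2) S=159.2581 payoff=0.0000 vs cont=6.4990 → 6.4990 [wait]  ⇒ S*(2)=133.5900
t_1: node(1,0) S=122.3517 payoff=36.7383 vs cont=35.9509 → 36.7383 [stop]  node(1,1) S=145.8605 payoff=13.2295 vs cont=15.8010 → 15.8010 [wait]  ⇒ S*(1)=122.3517
t_0: node(0,0) S=133.5900 payoff=25.5000 vs cont=26.0082 → 26.0082 [wait]  ⇒ S*(0)=-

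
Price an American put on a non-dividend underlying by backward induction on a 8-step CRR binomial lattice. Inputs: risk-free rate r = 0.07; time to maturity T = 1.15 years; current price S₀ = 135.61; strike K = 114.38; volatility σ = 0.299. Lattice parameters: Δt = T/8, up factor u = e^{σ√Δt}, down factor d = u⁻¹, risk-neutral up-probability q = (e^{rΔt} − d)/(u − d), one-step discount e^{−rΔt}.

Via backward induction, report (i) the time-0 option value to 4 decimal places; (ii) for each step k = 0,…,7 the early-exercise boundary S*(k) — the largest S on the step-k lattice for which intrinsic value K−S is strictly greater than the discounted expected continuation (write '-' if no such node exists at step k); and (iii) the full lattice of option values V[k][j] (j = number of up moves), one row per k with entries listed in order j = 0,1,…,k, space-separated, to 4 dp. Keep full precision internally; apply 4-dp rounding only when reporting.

price = 5.3025
boundary = - - - - 86.1704 76.9352 86.1704 96.5143
tree:
5.3025
8.4231 2.4817
13.0310 4.2694 0.8548
19.5356 7.1900 1.6157 0.1583
28.2096 11.7888 3.0208 0.3305 0.0000
37.4448 18.6695 5.5708 0.6900 0.0000 0.0000
45.6903 28.2096 10.0940 1.4407 0.0000 0.0000 0.0000
53.0521 37.4448 17.8657 3.0079 0.0000 0.0000 0.0000 0.0000
59.6249 45.6903 28.2096 6.2802 0.0000 0.0000 0.0000 0.0000 0.0000

params: Δt=0.14375 u=1.12004 d=0.89283 q=0.51620 e^(-rΔt)=0.98999
t_8 payoffs: 59.6249 45.6903 28.2096 6.2802 0.0000 0.0000 0.0000 0.0000 0.0000
t_7: node(7,0) S=61.3279 payoff=53.0521 vs cont=51.9069 → 53.0521 [stop]  node(7,1) S=76.9352 payoff=37.4448 vs cont=36.2996 → 37.4448 [stop]  node(7,2) S=96.5143 payoff=17.8657 vs cont=16.7205 → 17.8657 [stop]  node(7,3) S=121.0761 payoff=0.0000 vs cont=3.0079 → 3.0079 [wait]  node(7,4) S=151.8886 payoff=0.0000 vs cont=0.0000 → 0.0000 [wait]  node(7,5) S=190.5425 payoff=0.0000 vs cont=0.0000 → 0.0000 [wait]  node(7,6) S=239.0333 payoff=0.0000 vs cont=0.0000 → 0.0000 [wait]  node(7,7) S=299.8646 payoff=0.0000 vs cont=0.0000 → 0.0000 [wait]  ⇒ S*(7)=96.5143
t_6: node(6,0) S=68.6897 payoff=45.6903 vs cont=44.5451 → 45.6903 [stop]  node(6,1) S=86.1704 payoff=28.2096 vs cont=27.0644 → 28.2096 [stop]  node(6,2) S=108.0998 payoff=6.2802 vs cont=10.0940 → 10.0940 [wait]  node(6,3) S=135.6100 payoff=0.0000 vs cont=1.4407 → 1.4407 [wait]  node(6,4) S=170.1212 payoff=0.0000 vs cont=0.0000 → 0.0000 [wait]  node(6,5) S=213.4151 payoff=0.0000 vs cont=0.0000 → 0.0000 [wait]  node(6,6) S=267.7268 payoff=0.0000 vs cont=0.0000 → 0.0000 [wait]  ⇒ S*(6)=86.1704
t_5: node(5,0) S=76.9352 payoff=37.4448 vs cont=36.2996 → 37.4448 [stop]  node(5,1) S=96.5143 payoff=17.8657 vs cont=18.6695 → 18.6695 [wait]  node(5,2) S=121.0761 payoff=0.0000 vs cont=5.5708 → 5.5708 [wait]  node(5,3) S=151.8886 payoff=0.0000 vs cont=0.6900 → 0.6900 [wait]  node(5,4) S=190.5425 payoff=0.0000 vs cont=0.0000 → 0.0000 [wait]  node(5,5) S=239.0333 payoff=0.0000 vs cont=0.0000 → 0.0000 [wait]  ⇒ S*(5)=76.9352
t_4: node(4,0) S=86.1704 payoff=28.2096 vs cont=27.4752 → 28.2096 [stop]  node(4,1) S=108.0998 payoff=6.2802 vs cont=11.7888 → 11.7888 [wait]  node(4,2) S=135.6100 payoff=0.0000 vs cont=3.0208 → 3.0208 [wait]  node(4,3) S=170.1212 payoff=0.0000 vs cont=0.3305 → 0.3305 [wait]  node(4,4) S=213.4151 payoff=0.0000 vs cont=0.0000 → 0.0000 [wait]  ⇒ S*(4)=86.1704
t_3: node(3,0) S=96.5143 payoff=17.8657 vs cont=19.5356 → 19.5356 [wait]  node(3,1) S=121.0761 payoff=0.0000 vs cont=7.1900 → 7.1900 [wait]  node(3,2) S=151.8886 payoff=0.0000 vs cont=1.6157 → 1.6157 [wait]  node(3,3) S=190.5425 payoff=0.0000 vs cont=0.1583 → 0.1583 [wait]  ⇒ S*(3)=-
t_2: node(2,0) S=108.0998 payoff=6.2802 vs cont=13.0310 → 13.0310 [wait]  node(2,1) S=135.6100 payoff=0.0000 vs cont=4.2694 → 4.2694 [wait]  node(2,2) S=170.1212 payoff=0.0000 vs cont=0.8548 → 0.8548 [wait]  ⇒ S*(2)=-
t_1: node(1,0) S=121.0761 payoff=0.0000 vs cont=8.4231 → 8.4231 [wait]  node(1,1) S=151.8886 payoff=0.0000 vs cont=2.4817 → 2.4817 [wait]  ⇒ S*(1)=-
t_0: node(0,0) S=135.6100 payoff=0.0000 vs cont=5.3025 → 5.3025 [wait]  ⇒ S*(0)=-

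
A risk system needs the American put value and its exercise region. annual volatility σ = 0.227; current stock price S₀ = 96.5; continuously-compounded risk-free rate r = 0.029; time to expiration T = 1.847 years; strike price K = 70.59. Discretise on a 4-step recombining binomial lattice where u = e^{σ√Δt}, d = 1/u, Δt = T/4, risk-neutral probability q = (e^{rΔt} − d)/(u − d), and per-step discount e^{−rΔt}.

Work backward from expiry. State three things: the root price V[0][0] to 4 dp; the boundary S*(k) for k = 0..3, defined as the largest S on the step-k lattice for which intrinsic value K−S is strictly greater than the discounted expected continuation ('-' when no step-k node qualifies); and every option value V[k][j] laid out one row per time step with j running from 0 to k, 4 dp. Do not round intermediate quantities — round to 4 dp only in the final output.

price = 1.1461
boundary = - - - 60.7513
tree:
1.1461
2.3467 0.0000
4.8050 0.0000 0.0000
9.8387 0.0000 0.0000 0.0000
18.5227 0.0000 0.0000 0.0000 0.0000

Δt=0.46175  u=1.16678  d=0.85706  q=0.50504  discount=0.98670
step 4 (expiry): payoffs max(K−S,0) = 18.5227 0.0000 0.0000 0.0000 0.0000
step 3: (k=3,j=0): S=60.7513, (K−S)⁺=9.8387, hold=9.0461 ⇒ V=9.8387 exercise | (k=3,j=1): S=82.7059, (K−S)⁺=0.0000, hold=0.0000 ⇒ V=0.0000 continue | (k=3,j=2): S=112.5947, (K−S)⁺=0.0000, hold=0.0000 ⇒ V=0.0000 continue | (k=3,j=3): S=153.2848, (K−S)⁺=0.0000, hold=0.0000 ⇒ V=0.0000 continue  boundary S*=60.7513
step 2: (k=2,j=0): S=70.8837, (K−S)⁺=0.0000, hold=4.8050 ⇒ V=4.8050 continue | (k=2,j=1): S=96.5000, (K−S)⁺=0.0000, hold=0.0000 ⇒ V=0.0000 continue | (k=2,j=2): S=131.3737, (K−S)⁺=0.0000, hold=0.0000 ⇒ V=0.0000 continue  boundary S*=-
step 1: (k=1,j=0): S=82.7059, (K−S)⁺=0.0000, hold=2.3467 ⇒ V=2.3467 continue | (k=1,j=1): S=112.5947, (K−S)⁺=0.0000, hold=0.0000 ⇒ V=0.0000 continue  boundary S*=-
step 0: (k=0,j=0): S=96.5000, (K−S)⁺=0.0000, hold=1.1461 ⇒ V=1.1461 continue  boundary S*=-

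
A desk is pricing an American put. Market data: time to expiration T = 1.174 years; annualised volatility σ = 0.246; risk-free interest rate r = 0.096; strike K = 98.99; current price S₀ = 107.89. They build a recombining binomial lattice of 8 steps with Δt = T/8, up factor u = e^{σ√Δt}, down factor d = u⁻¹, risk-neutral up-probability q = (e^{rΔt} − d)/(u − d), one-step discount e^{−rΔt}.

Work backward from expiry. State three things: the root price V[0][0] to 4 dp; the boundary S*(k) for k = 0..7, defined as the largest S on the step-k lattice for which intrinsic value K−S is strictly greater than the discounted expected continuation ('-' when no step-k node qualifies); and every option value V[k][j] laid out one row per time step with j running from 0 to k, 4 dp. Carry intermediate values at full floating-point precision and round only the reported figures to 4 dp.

Δt=0.14675  u=1.09882  d=0.91007  q=0.55162  discount=0.98601
step 8 (expiry): payoffs max(K−S,0) = 48.2248 37.6957 24.9828 9.6332 0.0000 0.0000 0.0000 0.0000 0.0000
step 7: (k=7,j=0): S=55.7819, (K−S)⁺=43.2081, hold=41.8233 ⇒ V=43.2081 exercise | (k=7,j=1): S=67.3514, (K−S)⁺=31.6386, hold=30.2538 ⇒ V=31.6386 exercise | (k=7,j=2): S=81.3206, (K−S)⁺=17.6694, hold=16.2846 ⇒ V=17.6694 exercise | (k=7,j=3): S=98.1871, (K−S)⁺=0.8029, hold=4.2589 ⇒ V=4.2589 continue | (k=7,j=4): S=118.5518, (K−S)⁺=0.0000, hold=0.0000 ⇒ V=0.0000 continue | (k=7,j=5): S=143.1403, (K−S)⁺=0.0000, hold=0.0000 ⇒ V=0.0000 continue | (k=7,j=6): S=172.8286, (K−S)⁺=0.0000, hold=0.0000 ⇒ V=0.0000 continue | (k=7,j=7): S=208.6744, (K−S)⁺=0.0000, hold=0.0000 ⇒ V=0.0000 continue  boundary S*=81.3206
step 6: (k=6,j=0): S=61.2943, (K−S)⁺=37.6957, hold=36.3109 ⇒ V=37.6957 exercise | (k=6,j=1): S=74.0072, (K−S)⁺=24.9828, hold=23.5980 ⇒ V=24.9828 exercise | (k=6,j=2): S=89.3568, (K−S)⁺=9.6332, hold=10.1282 ⇒ V=10.1282 continue | (k=6,j=3): S=107.8900, (K−S)⁺=0.0000, hold=1.8829 ⇒ V=1.8829 continue | (k=6,j=4): S=130.2672, (K−S)⁺=0.0000, hold=0.0000 ⇒ V=0.0000 continue | (k=6,j=5): S=157.2855, (K−S)⁺=0.0000, hold=0.0000 ⇒ V=0.0000 continue | (k=6,j=6): S=189.9076, (K−S)⁺=0.0000, hold=0.0000 ⇒ V=0.0000 continue  boundary S*=74.0072
step 5: (k=5,j=0): S=67.3514, (K−S)⁺=31.6386, hold=30.2538 ⇒ V=31.6386 exercise | (k=5,j=1): S=81.3206, (K−S)⁺=17.6694, hold=16.5538 ⇒ V=17.6694 exercise | (k=5,j=2): S=98.1871, (K−S)⁺=0.8029, hold=5.5018 ⇒ V=5.5018 continue | (k=5,j=3): S=118.5518, (K−S)⁺=0.0000, hold=0.8324 ⇒ V=0.8324 continue | (k=5,j=4): S=143.1403, (K−S)⁺=0.0000, hold=0.0000 ⇒ V=0.0000 continue | (k=5,j=5): S=172.8286, (K−S)⁺=0.0000, hold=0.0000 ⇒ V=0.0000 continue  boundary S*=81.3206
step 4: (k=4,j=0): S=74.0072, (K−S)⁺=24.9828, hold=23.5980 ⇒ V=24.9828 exercise | (k=4,j=1): S=89.3568, (K−S)⁺=9.6332, hold=10.8042 ⇒ V=10.8042 continue | (k=4,j=2): S=107.8900, (K−S)⁺=0.0000, hold=2.8851 ⇒ V=2.8851 continue | (k=4,j=3): S=130.2672, (K−S)⁺=0.0000, hold=0.3680 ⇒ V=0.3680 continue | (k=4,j=4): S=157.2855, (K−S)⁺=0.0000, hold=0.0000 ⇒ V=0.0000 continue  boundary S*=74.0072
step 3: (k=3,j=0): S=81.3206, (K−S)⁺=17.6694, hold=16.9215 ⇒ V=17.6694 exercise | (k=3,j=1): S=98.1871, (K−S)⁺=0.8029, hold=6.3458 ⇒ V=6.3458 continue | (k=3,j=2): S=118.5518, (K−S)⁺=0.0000, hold=1.4757 ⇒ V=1.4757 continue | (k=3,j=3): S=143.1403, (K−S)⁺=0.0000, hold=0.1627 ⇒ V=0.1627 continue  boundary S*=81.3206
step 2: (k=2,j=0): S=89.3568, (K−S)⁺=9.6332, hold=11.2633 ⇒ V=11.2633 continue | (k=2,j=1): S=107.8900, (K−S)⁺=0.0000, hold=3.6082 ⇒ V=3.6082 continue | (k=2,j=2): S=130.2672, (K−S)⁺=0.0000, hold=0.7409 ⇒ V=0.7409 continue  boundary S*=-
step 1: (k=1,j=0): S=98.1871, (K−S)⁺=0.8029, hold=6.9420 ⇒ V=6.9420 continue | (k=1,j=1): S=118.5518, (K−S)⁺=0.0000, hold=1.9982 ⇒ V=1.9982 continue  boundary S*=-
step 0: (k=0,j=0): S=107.8900, (K−S)⁺=0.0000, hold=4.1559 ⇒ V=4.1559 continue  boundary S*=-

price = 4.1559
boundary = - - - 81.3206 74.0072 81.3206 74.0072 81.3206
tree:
4.1559
6.9420 1.9982
11.2633 3.6082 0.7409
17.6694 6.3458 1.4757 0.1627
24.9828 10.8042 2.8851 0.3680 0.0000
31.6386 17.6694 5.5018 0.8324 0.0000 0.0000
37.6957 24.9828 10.1282 1.8829 0.0000 0.0000 0.0000
43.2081 31.6386 17.6694 4.2589 0.0000 0.0000 0.0000 0.0000
48.2248 37.6957 24.9828 9.6332 0.0000 0.0000 0.0000 0.0000 0.0000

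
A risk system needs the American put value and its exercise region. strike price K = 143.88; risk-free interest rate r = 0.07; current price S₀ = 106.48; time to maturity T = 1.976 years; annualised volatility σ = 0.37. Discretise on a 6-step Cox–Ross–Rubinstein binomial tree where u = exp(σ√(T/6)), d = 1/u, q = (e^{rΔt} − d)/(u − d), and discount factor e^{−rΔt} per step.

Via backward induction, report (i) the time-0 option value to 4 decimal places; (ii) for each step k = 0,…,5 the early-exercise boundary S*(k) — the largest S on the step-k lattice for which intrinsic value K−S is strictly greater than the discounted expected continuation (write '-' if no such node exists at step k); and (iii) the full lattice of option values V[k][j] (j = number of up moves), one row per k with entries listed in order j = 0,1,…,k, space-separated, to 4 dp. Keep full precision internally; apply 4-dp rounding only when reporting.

price = 40.6418
boundary = - 86.1098 69.6365 86.1098 106.4800 86.1098
tree:
40.6418
57.7702 25.5137
74.2435 39.1955 13.1064
87.5653 57.7702 22.5630 4.3203
98.3386 74.2435 37.4000 8.8709 0.0000
107.0509 87.5653 57.7702 18.2146 0.0000 0.0000
114.0965 98.3386 74.2435 37.4000 0.0000 0.0000 0.0000

params: Δt=0.32933 u=1.23656 d=0.80869 q=0.50162 e^(-rΔt)=0.97721
t_6 payoffs: 114.0965 98.3386 74.2435 37.4000 0.0000 0.0000 0.0000
t_5: node(5,0) S=36.8291 payoff=107.0509 vs cont=103.7720 → 107.0509 [stop]  node(5,1) S=56.3147 payoff=87.5653 vs cont=84.2864 → 87.5653 [stop]  node(5,2) S=86.1098 payoff=57.7702 vs cont=54.4912 → 57.7702 [stop]  node(5,3) S=131.6690 payoff=12.2110 vs cont=18.2146 → 18.2146 [wait]  node(5,4) S=201.3328 payoff=0.0000 vs cont=0.0000 → 0.0000 [wait]  node(5,5) S=307.8545 payoff=0.0000 vs cont=0.0000 → 0.0000 [wait]  ⇒ S*(5)=86.1098
t_4: node(4,0) S=45.5414 payoff=98.3386 vs cont=95.0597 → 98.3386 [stop]  node(4,1) S=69.6365 payoff=74.2435 vs cont=70.9645 → 74.2435 [stop]  node(4,2) S=106.4800 payoff=37.4000 vs cont=37.0639 → 37.4000 [stop]  node(4,3) S=162.8167 payoff=0.0000 vs cont=8.8709 → 8.8709 [wait]  node(4,4) S=248.9602 payoff=0.0000 vs cont=0.0000 → 0.0000 [wait]  ⇒ S*(4)=106.4800
t_3: node(3,0) S=56.3147 payoff=87.5653 vs cont=84.2864 → 87.5653 [stop]  node(3,1) S=86.1098 payoff=57.7702 vs cont=54.4912 → 57.7702 [stop]  node(3,2) S=131.6690 payoff=12.2110 vs cont=22.5630 → 22.5630 [wait]  node(3,3) S=201.3328 payoff=0.0000 vs cont=4.3203 → 4.3203 [wait]  ⇒ S*(3)=86.1098
t_2: node(2,0) S=69.6365 payoff=74.2435 vs cont=70.9645 → 74.2435 [stop]  node(2,1) S=106.4800 payoff=37.4000 vs cont=39.1955 → 39.1955 [wait]  node(2,2) S=162.8167 payoff=0.0000 vs cont=13.1064 → 13.1064 [wait]  ⇒ S*(2)=69.6365
t_1: node(1,0) S=86.1098 payoff=57.7702 vs cont=55.3714 → 57.7702 [stop]  node(1,1) S=131.6690 payoff=12.2110 vs cont=25.5137 → 25.5137 [wait]  ⇒ S*(1)=86.1098
t_0: node(0,0) S=106.4800 payoff=37.4000 vs cont=40.6418 → 40.6418 [wait]  ⇒ S*(0)=-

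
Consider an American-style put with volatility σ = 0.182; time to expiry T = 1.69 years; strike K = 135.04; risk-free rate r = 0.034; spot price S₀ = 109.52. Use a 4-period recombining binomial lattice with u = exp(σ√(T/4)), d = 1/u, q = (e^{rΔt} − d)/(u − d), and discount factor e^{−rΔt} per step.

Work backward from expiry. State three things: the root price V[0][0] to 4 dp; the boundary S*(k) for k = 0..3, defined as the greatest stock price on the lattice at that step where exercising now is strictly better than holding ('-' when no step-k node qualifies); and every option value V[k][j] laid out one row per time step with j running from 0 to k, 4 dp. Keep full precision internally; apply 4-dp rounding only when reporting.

price = 25.5200
boundary = 109.5200 97.3008 109.5200 97.3008
tree:
25.5200
37.7392 14.6382
48.5951 25.5200 5.4435
58.2398 37.7392 11.7864 0.0000
66.8084 48.5951 25.5200 0.0000 0.0000

params: Δt=0.42250 u=1.12558 d=0.88843 q=0.53147 e^(-rΔt)=0.98574
t_4 payoffs: 66.8084 48.5951 25.5200 0.0000 0.0000
t_3: node(3,0) S=76.8002 payoff=58.2398 vs cont=56.3138 → 58.2398 [stop]  node(3,1) S=97.3008 payoff=37.7392 vs cont=35.8132 → 37.7392 [stop]  node(3,2) S=123.2737 payoff=11.7663 vs cont=11.7864 → 11.7864 [wait]  node(3,3) S=156.1797 payoff=0.0000 vs cont=0.0000 → 0.0000 [wait]  ⇒ S*(3)=97.3008
t_2: node(2,0) S=86.4449 payoff=48.5951 vs cont=46.6691 → 48.5951 [stop]  node(2,1) S=109.5200 payoff=25.5200 vs cont=23.6045 → 25.5200 [stop]  node(2,2) S=138.7546 payoff=0.0000 vs cont=5.4435 → 5.4435 [wait]  ⇒ S*(2)=109.5200
t_1: node(1,0) S=97.3008 payoff=37.7392 vs cont=35.8132 → 37.7392 [stop]  node(1,1) S=123.2737 payoff=11.7663 vs cont=14.6382 → 14.6382 [wait]  ⇒ S*(1)=97.3008
t_0: node(0,0) S=109.5200 payoff=25.5200 vs cont=25.0986 → 25.5200 [stop]  ⇒ S*(0)=109.5200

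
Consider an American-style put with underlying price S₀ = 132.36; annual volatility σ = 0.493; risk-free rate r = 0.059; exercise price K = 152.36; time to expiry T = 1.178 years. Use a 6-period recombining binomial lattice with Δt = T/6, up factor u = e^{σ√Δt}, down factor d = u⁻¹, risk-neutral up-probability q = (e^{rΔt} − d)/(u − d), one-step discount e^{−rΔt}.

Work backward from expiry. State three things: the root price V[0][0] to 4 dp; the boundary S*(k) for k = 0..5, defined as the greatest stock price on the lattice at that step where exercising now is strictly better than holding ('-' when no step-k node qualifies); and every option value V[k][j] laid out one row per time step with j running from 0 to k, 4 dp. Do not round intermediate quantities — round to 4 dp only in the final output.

params: Δt=0.19633 u=1.24414 d=0.80377 q=0.47206 e^(-rΔt)=0.98848
t_6 payoffs: 116.6707 97.1170 66.8500 20.0000 0.0000 0.0000 0.0000
t_5: node(5,0) S=44.4025 payoff=107.9575 vs cont=106.2028 → 107.9575 [stop]  node(5,1) S=68.7301 payoff=83.6299 vs cont=81.8752 → 83.6299 [stop]  node(5,2) S=106.3866 payoff=45.9734 vs cont=44.2187 → 45.9734 [stop]  node(5,3) S=164.6746 payoff=0.0000 vs cont=10.4372 → 10.4372 [wait]  node(5,4) S=254.8979 payoff=0.0000 vs cont=0.0000 → 0.0000 [wait]  node(5,5) S=394.5536 payoff=0.0000 vs cont=0.0000 → 0.0000 [wait]  ⇒ S*(5)=106.3866
t_4: node(4,0) S=55.2430 payoff=97.1170 vs cont=95.3623 → 97.1170 [stop]  node(4,1) S=85.5100 payoff=66.8500 vs cont=65.0953 → 66.8500 [stop]  node(4,2) S=132.3600 payoff=20.0000 vs cont=28.8618 → 28.8618 [wait]  node(4,3) S=204.8785 payoff=0.0000 vs cont=5.4467 → 5.4467 [wait]  node(4,4) S=317.1292 payoff=0.0000 vs cont=0.0000 → 0.0000 [wait]  ⇒ S*(4)=85.5100
t_3: node(3,0) S=68.7301 payoff=83.6299 vs cont=81.8752 → 83.6299 [stop]  node(3,1) S=106.3866 payoff=45.9734 vs cont=48.3539 → 48.3539 [wait]  node(3,2) S=164.6746 payoff=0.0000 vs cont=17.6034 → 17.6034 [wait]  node(3,3) S=254.8979 payoff=0.0000 vs cont=2.8424 → 2.8424 [wait]  ⇒ S*(3)=68.7301
t_2: node(2,0) S=85.5100 payoff=66.8500 vs cont=66.2060 → 66.8500 [stop]  node(2,1) S=132.3600 payoff=20.0000 vs cont=33.4480 → 33.4480 [wait]  node(2,2) S=204.8785 payoff=0.0000 vs cont=10.5128 → 10.5128 [wait]  ⇒ S*(2)=85.5100
t_1: node(1,0) S=106.3866 payoff=45.9734 vs cont=50.4939 → 50.4939 [wait]  node(1,1) S=164.6746 payoff=0.0000 vs cont=22.3607 → 22.3607 [wait]  ⇒ S*(1)=-
t_0: node(0,0) S=132.3600 payoff=20.0000 vs cont=36.7847 → 36.7847 [wait]  ⇒ S*(0)=-

price = 36.7847
boundary = - - 85.5100 68.7301 85.5100 106.3866
tree:
36.7847
50.4939 22.3607
66.8500 33.4480 10.5128
83.6299 48.3539 17.6034 2.8424
97.1170 66.8500 28.8618 5.4467 0.0000
107.9575 83.6299 45.9734 10.4372 0.0000 0.0000
116.6707 97.1170 66.8500 20.0000 0.0000 0.0000 0.0000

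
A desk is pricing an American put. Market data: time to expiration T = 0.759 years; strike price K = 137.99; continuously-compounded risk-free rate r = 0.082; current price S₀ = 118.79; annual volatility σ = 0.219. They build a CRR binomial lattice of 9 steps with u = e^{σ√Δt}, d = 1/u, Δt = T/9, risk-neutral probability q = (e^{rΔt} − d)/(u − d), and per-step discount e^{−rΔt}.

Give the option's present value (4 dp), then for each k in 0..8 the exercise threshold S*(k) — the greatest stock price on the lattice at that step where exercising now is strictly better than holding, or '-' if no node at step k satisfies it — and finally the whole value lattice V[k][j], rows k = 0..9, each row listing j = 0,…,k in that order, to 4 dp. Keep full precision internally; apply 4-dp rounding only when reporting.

Δt=0.08433  u=1.06566  d=0.93838  q=0.53863  discount=0.99311
step 9 (expiry): payoffs max(K−S,0) = 70.9711 61.8807 51.5572 39.8335 26.5196 11.3998 0.0000 0.0000 0.0000 0.0000
step 8: (k=8,j=0): S=71.4196, (K−S)⁺=66.5704, hold=65.6194 ⇒ V=66.5704 exercise | (k=8,j=1): S=81.1070, (K−S)⁺=56.8830, hold=55.9321 ⇒ V=56.8830 exercise | (k=8,j=2): S=92.1083, (K−S)⁺=45.8817, hold=44.9307 ⇒ V=45.8817 exercise | (k=8,j=3): S=104.6018, (K−S)⁺=33.3882, hold=32.4372 ⇒ V=33.3882 exercise | (k=8,j=4): S=118.7900, (K−S)⁺=19.2000, hold=18.2490 ⇒ V=19.2000 exercise | (k=8,j=5): S=134.9026, (K−S)⁺=3.0874, hold=5.2233 ⇒ V=5.2233 continue | (k=8,j=6): S=153.2008, (K−S)⁺=0.0000, hold=0.0000 ⇒ V=0.0000 continue | (k=8,j=7): S=173.9809, (K−S)⁺=0.0000, hold=0.0000 ⇒ V=0.0000 continue | (k=8,j=8): S=197.5796, (K−S)⁺=0.0000, hold=0.0000 ⇒ V=0.0000 continue  boundary S*=118.7900
step 7: (k=7,j=0): S=76.1093, (K−S)⁺=61.8807, hold=60.9297 ⇒ V=61.8807 exercise | (k=7,j=1): S=86.4328, (K−S)⁺=51.5572, hold=50.6063 ⇒ V=51.5572 exercise | (k=7,j=2): S=98.1565, (K−S)⁺=39.8335, hold=38.8825 ⇒ V=39.8335 exercise | (k=7,j=3): S=111.4704, (K−S)⁺=26.5196, hold=25.5686 ⇒ V=26.5196 exercise | (k=7,j=4): S=126.5902, (K−S)⁺=11.3998, hold=11.5914 ⇒ V=11.5914 continue | (k=7,j=5): S=143.7609, (K−S)⁺=0.0000, hold=2.3933 ⇒ V=2.3933 continue | (k=7,j=6): S=163.2606, (K−S)⁺=0.0000, hold=0.0000 ⇒ V=0.0000 continue | (k=7,j=7): S=185.4052, (K−S)⁺=0.0000, hold=0.0000 ⇒ V=0.0000 continue  boundary S*=111.4704
step 6: (k=6,j=0): S=81.1070, (K−S)⁺=56.8830, hold=55.9321 ⇒ V=56.8830 exercise | (k=6,j=1): S=92.1083, (K−S)⁺=45.8817, hold=44.9307 ⇒ V=45.8817 exercise | (k=6,j=2): S=104.6018, (K−S)⁺=33.3882, hold=32.4372 ⇒ V=33.3882 exercise | (k=6,j=3): S=118.7900, (K−S)⁺=19.2000, hold=18.3515 ⇒ V=19.2000 exercise | (k=6,j=4): S=134.9026, (K−S)⁺=3.0874, hold=6.5913 ⇒ V=6.5913 continue | (k=6,j=5): S=153.2008, (K−S)⁺=0.0000, hold=1.0966 ⇒ V=1.0966 continue | (k=6,j=6): S=173.9809, (K−S)⁺=0.0000, hold=0.0000 ⇒ V=0.0000 continue  boundary S*=118.7900
step 5: (k=5,j=0): S=86.4328, (K−S)⁺=51.5572, hold=50.6063 ⇒ V=51.5572 exercise | (k=5,j=1): S=98.1565, (K−S)⁺=39.8335, hold=38.8825 ⇒ V=39.8335 exercise | (k=5,j=2): S=111.4704, (K−S)⁺=26.5196, hold=25.5686 ⇒ V=26.5196 exercise | (k=5,j=3): S=126.5902, (K−S)⁺=11.3998, hold=12.3231 ⇒ V=12.3231 continue | (k=5,j=4): S=143.7609, (K−S)⁺=0.0000, hold=3.6067 ⇒ V=3.6067 continue | (k=5,j=5): S=163.2606, (K−S)⁺=0.0000, hold=0.5025 ⇒ V=0.5025 continue  boundary S*=111.4704
step 4: (k=4,j=0): S=92.1083, (K−S)⁺=45.8817, hold=44.9307 ⇒ V=45.8817 exercise | (k=4,j=1): S=104.6018, (K−S)⁺=33.3882, hold=32.4372 ⇒ V=33.3882 exercise | (k=4,j=2): S=118.7900, (K−S)⁺=19.2000, hold=18.7430 ⇒ V=19.2000 exercise | (k=4,j=3): S=134.9026, (K−S)⁺=3.0874, hold=7.5757 ⇒ V=7.5757 continue | (k=4,j=4): S=153.2008, (K−S)⁺=0.0000, hold=1.9213 ⇒ V=1.9213 continue  boundary S*=118.7900
step 3: (k=3,j=0): S=98.1565, (K−S)⁺=39.8335, hold=38.8825 ⇒ V=39.8335 exercise | (k=3,j=1): S=111.4704, (K−S)⁺=26.5196, hold=25.5686 ⇒ V=26.5196 exercise | (k=3,j=2): S=126.5902, (K−S)⁺=11.3998, hold=12.8497 ⇒ V=12.8497 continue | (k=3,j=3): S=143.7609, (K−S)⁺=0.0000, hold=4.4989 ⇒ V=4.4989 continue  boundary S*=111.4704
step 2: (k=2,j=0): S=104.6018, (K−S)⁺=33.3882, hold=32.4372 ⇒ V=33.3882 exercise | (k=2,j=1): S=118.7900, (K−S)⁺=19.2000, hold=19.0246 ⇒ V=19.2000 exercise | (k=2,j=2): S=134.9026, (K−S)⁺=3.0874, hold=8.2942 ⇒ V=8.2942 continue  boundary S*=118.7900
step 1: (k=1,j=0): S=111.4704, (K−S)⁺=26.5196, hold=25.5686 ⇒ V=26.5196 exercise | (k=1,j=1): S=126.5902, (K−S)⁺=11.3998, hold=13.2340 ⇒ V=13.2340 continue  boundary S*=111.4704
step 0: (k=0,j=0): S=118.7900, (K−S)⁺=19.2000, hold=19.2302 ⇒ V=19.2302 continue  boundary S*=-

price = 19.2302
boundary = - 111.4704 118.7900 111.4704 118.7900 111.4704 118.7900 111.4704 118.7900
tree:
19.2302
26.5196 13.2340
33.3882 19.2000 8.2942
39.8335 26.5196 12.8497 4.4989
45.8817 33.3882 19.2000 7.5757 1.9213
51.5572 39.8335 26.5196 12.3231 3.6067 0.5025
56.8830 45.8817 33.3882 19.2000 6.5913 1.0966 0.0000
61.8807 51.5572 39.8335 26.5196 11.5914 2.3933 0.0000 0.0000
66.5704 56.8830 45.8817 33.3882 19.2000 5.2233 0.0000 0.0000 0.0000
70.9711 61.8807 51.5572 39.8335 26.5196 11.3998 0.0000 0.0000 0.0000 0.0000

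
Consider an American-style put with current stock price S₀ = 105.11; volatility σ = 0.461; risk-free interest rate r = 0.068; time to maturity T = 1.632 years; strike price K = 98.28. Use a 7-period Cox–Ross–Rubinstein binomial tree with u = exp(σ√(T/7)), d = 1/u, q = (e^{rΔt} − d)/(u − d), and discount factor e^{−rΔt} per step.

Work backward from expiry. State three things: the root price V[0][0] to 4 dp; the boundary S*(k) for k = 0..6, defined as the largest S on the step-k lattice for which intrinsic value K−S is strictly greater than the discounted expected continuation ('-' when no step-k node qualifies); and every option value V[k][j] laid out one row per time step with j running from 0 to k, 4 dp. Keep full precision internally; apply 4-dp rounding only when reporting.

price = 16.4615
boundary = - - - 53.9052 43.1479 53.9052 67.3445
tree:
16.4615
23.6624 9.2141
32.9850 14.3576 3.9526
44.3748 21.7528 6.8298 0.9694
55.1321 31.8015 11.5986 1.8946 0.0000
63.7427 44.3748 19.2486 3.7030 0.0000 0.0000
70.6349 55.1321 30.9355 7.2376 0.0000 0.0000 0.0000
76.1518 63.7427 44.3748 14.1457 0.0000 0.0000 0.0000 0.0000

params: Δt=0.23314 u=1.24931 d=0.80044 q=0.48018 e^(-rΔt)=0.98427
t_7 payoffs: 76.1518 63.7427 44.3748 14.1457 0.0000 0.0000 0.0000 0.0000
t_6: node(6,0) S=27.6451 payoff=70.6349 vs cont=69.0891 → 70.6349 [stop]  node(6,1) S=43.1479 payoff=55.1321 vs cont=53.5863 → 55.1321 [stop]  node(6,2) S=67.3445 payoff=30.9355 vs cont=29.3897 → 30.9355 [stop]  node(6,3) S=105.1100 payoff=0.0000 vs cont=7.2376 → 7.2376 [wait]  node(6,4) S=164.0537 payoff=0.0000 vs cont=0.0000 → 0.0000 [wait]  node(6,5) S=256.0520 payoff=0.0000 vs cont=0.0000 → 0.0000 [wait]  node(6,6) S=399.6411 payoff=0.0000 vs cont=0.0000 → 0.0000 [wait]  ⇒ S*(6)=67.3445
t_5: node(5,0) S=34.5373 payoff=63.7427 vs cont=62.1968 → 63.7427 [stop]  node(5,1) S=53.9052 payoff=44.3748 vs cont=42.8289 → 44.3748 [stop]  node(5,2) S=84.1343 payoff=14.1457 vs cont=19.2486 → 19.2486 [wait]  node(5,3) S=131.3152 payoff=0.0000 vs cont=3.7030 → 3.7030 [wait]  node(5,4) S=204.9543 payoff=0.0000 vs cont=0.0000 → 0.0000 [wait]  node(5,5) S=319.8889 payoff=0.0000 vs cont=0.0000 → 0.0000 [wait]  ⇒ S*(5)=53.9052
t_4: node(4,0) S=43.1479 payoff=55.1321 vs cont=53.5863 → 55.1321 [stop]  node(4,1) S=67.3445 payoff=30.9355 vs cont=31.8015 → 31.8015 [wait]  node(4,2) S=105.1100 payoff=0.0000 vs cont=11.5986 → 11.5986 [wait]  node(4,3) S=164.0537 payoff=0.0000 vs cont=1.8946 → 1.8946 [wait]  node(4,4) S=256.0520 payoff=0.0000 vs cont=0.0000 → 0.0000 [wait]  ⇒ S*(4)=43.1479
t_3: node(3,0) S=53.9052 payoff=44.3748 vs cont=43.2382 → 44.3748 [stop]  node(3,1) S=84.1343 payoff=14.1457 vs cont=21.7528 → 21.7528 [wait]  node(3,2) S=131.3152 payoff=0.0000 vs cont=6.8298 → 6.8298 [wait]  node(3,3) S=204.9543 payoff=0.0000 vs cont=0.9694 → 0.9694 [wait]  ⇒ S*(3)=53.9052
t_2: node(2,0) S=67.3445 payoff=30.9355 vs cont=32.9850 → 32.9850 [wait]  node(2,1) S=105.1100 payoff=0.0000 vs cont=14.3576 → 14.3576 [wait]  node(2,2) S=164.0537 payoff=0.0000 vs cont=3.9526 → 3.9526 [wait]  ⇒ S*(2)=-
t_1: node(1,0) S=84.1343 payoff=14.1457 vs cont=23.6624 → 23.6624 [wait]  node(1,1) S=131.3152 payoff=0.0000 vs cont=9.2141 → 9.2141 [wait]  ⇒ S*(1)=-
t_0: node(0,0) S=105.1100 payoff=0.0000 vs cont=16.4615 → 16.4615 [wait]  ⇒ S*(0)=-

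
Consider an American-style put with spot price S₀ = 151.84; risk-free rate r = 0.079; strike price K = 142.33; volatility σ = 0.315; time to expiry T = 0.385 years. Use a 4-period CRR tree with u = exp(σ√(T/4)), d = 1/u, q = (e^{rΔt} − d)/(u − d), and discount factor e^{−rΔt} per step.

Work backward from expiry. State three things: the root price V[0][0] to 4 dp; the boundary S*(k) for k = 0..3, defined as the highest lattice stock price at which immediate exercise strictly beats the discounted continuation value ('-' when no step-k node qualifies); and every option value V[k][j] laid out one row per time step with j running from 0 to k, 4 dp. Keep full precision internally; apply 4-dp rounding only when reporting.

price = 6.2391
boundary = - - - 113.2558
tree:
6.2391
10.8831 1.9507
18.2987 4.0491 0.0000
29.0742 8.4052 0.0000 0.0000
39.6187 17.4473 0.0000 0.0000 0.0000

params: Δt=0.09625 u=1.10266 d=0.90690 q=0.51458 e^(-rΔt)=0.99243
t_4 payoffs: 39.6187 17.4473 0.0000 0.0000 0.0000
t_3: node(3,0) S=113.2558 payoff=29.0742 vs cont=27.9961 → 29.0742 [stop]  node(3,1) S=137.7033 payoff=4.6267 vs cont=8.4052 → 8.4052 [wait]  node(3,2) S=167.4280 payoff=0.0000 vs cont=0.0000 → 0.0000 [wait]  node(3,3) S=203.5692 payoff=0.0000 vs cont=0.0000 → 0.0000 [wait]  ⇒ S*(3)=113.2558
t_2: node(2,0) S=124.8827 payoff=17.4473 vs cont=18.2987 → 18.2987 [wait]  node(2,1) S=151.8400 payoff=0.0000 vs cont=4.0491 → 4.0491 [wait]  node(2,2) S=184.6163 payoff=0.0000 vs cont=0.0000 → 0.0000 [wait]  ⇒ S*(2)=-
t_1: node(1,0) S=137.7033 payoff=4.6267 vs cont=10.8831 → 10.8831 [wait]  node(1,1) S=167.4280 payoff=0.0000 vs cont=1.9507 → 1.9507 [wait]  ⇒ S*(1)=-
t_0: node(0,0) S=151.8400 payoff=0.0000 vs cont=6.2391 → 6.2391 [wait]  ⇒ S*(0)=-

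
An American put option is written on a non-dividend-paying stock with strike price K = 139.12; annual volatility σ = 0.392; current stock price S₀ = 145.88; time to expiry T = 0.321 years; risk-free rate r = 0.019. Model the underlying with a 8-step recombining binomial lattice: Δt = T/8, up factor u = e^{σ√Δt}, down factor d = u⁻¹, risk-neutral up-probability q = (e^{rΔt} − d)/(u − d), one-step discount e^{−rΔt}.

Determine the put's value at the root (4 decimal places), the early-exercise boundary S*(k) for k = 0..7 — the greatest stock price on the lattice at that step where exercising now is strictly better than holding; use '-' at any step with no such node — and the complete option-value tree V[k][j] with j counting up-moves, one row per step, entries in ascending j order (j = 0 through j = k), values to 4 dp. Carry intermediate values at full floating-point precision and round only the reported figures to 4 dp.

Δt=0.04013, u=1.08169, d=0.92448, q=0.48523, disc=e^(-rΔt)=0.99924
k=8 terminal: V=max(K-S,0) → 61.2839 48.0480 32.5614 14.4414 0.0000 0.0000 0.0000 0.0000 0.0000
k=7: j=0 S=84.1943 intr=54.9257 cont=54.8197 V=54.9257[EX]; j=1 S=98.5114 intr=40.6086 cont=40.5026 V=40.6086[EX]; j=2 S=115.2631 intr=23.8569 cont=23.7509 V=23.8569[EX]; j=3 S=134.8633 intr=4.2567 cont=7.4283 V=7.4283[hold]; j=4 S=157.7966 intr=0.0000 cont=0.0000 V=0.0000[hold]; j=5 S=184.6296 intr=0.0000 cont=0.0000 V=0.0000[hold]; j=6 S=216.0255 intr=0.0000 cont=0.0000 V=0.0000[hold]; j=7 S=252.7602 intr=0.0000 cont=0.0000 V=0.0000[hold]  S*(7)=115.2631
k=6: j=0 S=91.0720 intr=48.0480 cont=47.9420 V=48.0480[EX]; j=1 S=106.5586 intr=32.5614 cont=32.4554 V=32.5614[EX]; j=2 S=124.6786 intr=14.4414 cont=15.8731 V=15.8731[hold]; j=3 S=145.8800 intr=0.0000 cont=3.8209 V=3.8209[hold]; j=4 S=170.6866 intr=0.0000 cont=0.0000 V=0.0000[hold]; j=5 S=199.7115 intr=0.0000 cont=0.0000 V=0.0000[hold]; j=6 S=233.6721 intr=0.0000 cont=0.0000 V=0.0000[hold]  S*(6)=106.5586
k=5: j=0 S=98.5114 intr=40.6086 cont=40.5026 V=40.6086[EX]; j=1 S=115.2631 intr=23.8569 cont=24.4451 V=24.4451[hold]; j=2 S=134.8633 intr=4.2567 cont=10.0174 V=10.0174[hold]; j=3 S=157.7966 intr=0.0000 cont=1.9654 V=1.9654[hold]; j=4 S=184.6296 intr=0.0000 cont=0.0000 V=0.0000[hold]; j=5 S=216.0255 intr=0.0000 cont=0.0000 V=0.0000[hold]  S*(5)=98.5114
k=4: j=0 S=106.5586 intr=32.5614 cont=32.7406 V=32.7406[hold]; j=1 S=124.6786 intr=14.4414 cont=17.4311 V=17.4311[hold]; j=2 S=145.8800 intr=0.0000 cont=6.1057 V=6.1057[hold]; j=3 S=170.6866 intr=0.0000 cont=1.0110 V=1.0110[hold]; j=4 S=199.7115 intr=0.0000 cont=0.0000 V=0.0000[hold]  S*(4)=-
k=3: j=0 S=115.2631 intr=23.8569 cont=25.2926 V=25.2926[hold]; j=1 S=134.8633 intr=4.2567 cont=11.9265 V=11.9265[hold]; j=2 S=157.7966 intr=0.0000 cont=3.6308 V=3.6308[hold]; j=3 S=184.6296 intr=0.0000 cont=0.5200 V=0.5200[hold]  S*(3)=-
k=2: j=0 S=124.6786 intr=14.4414 cont=18.7927 V=18.7927[hold]; j=1 S=145.8800 intr=0.0000 cont=7.8952 V=7.8952[hold]; j=2 S=170.6866 intr=0.0000 cont=2.1197 V=2.1197[hold]  S*(2)=-
k=1: j=0 S=134.8633 intr=4.2567 cont=13.4946 V=13.4946[hold]; j=1 S=157.7966 intr=0.0000 cont=5.0889 V=5.0889[hold]  S*(1)=-
k=0: j=0 S=145.8800 intr=0.0000 cont=9.4087 V=9.4087[hold]  S*(0)=-

price = 9.4087
boundary = - - - - - 98.5114 106.5586 115.2631
tree:
9.4087
13.4946 5.0889
18.7927 7.8952 2.1197
25.2926 11.9265 3.6308 0.5200
32.7406 17.4311 6.1057 1.0110 0.0000
40.6086 24.4451 10.0174 1.9654 0.0000 0.0000
48.0480 32.5614 15.8731 3.8209 0.0000 0.0000 0.0000
54.9257 40.6086 23.8569 7.4283 0.0000 0.0000 0.0000 0.0000
61.2839 48.0480 32.5614 14.4414 0.0000 0.0000 0.0000 0.0000 0.0000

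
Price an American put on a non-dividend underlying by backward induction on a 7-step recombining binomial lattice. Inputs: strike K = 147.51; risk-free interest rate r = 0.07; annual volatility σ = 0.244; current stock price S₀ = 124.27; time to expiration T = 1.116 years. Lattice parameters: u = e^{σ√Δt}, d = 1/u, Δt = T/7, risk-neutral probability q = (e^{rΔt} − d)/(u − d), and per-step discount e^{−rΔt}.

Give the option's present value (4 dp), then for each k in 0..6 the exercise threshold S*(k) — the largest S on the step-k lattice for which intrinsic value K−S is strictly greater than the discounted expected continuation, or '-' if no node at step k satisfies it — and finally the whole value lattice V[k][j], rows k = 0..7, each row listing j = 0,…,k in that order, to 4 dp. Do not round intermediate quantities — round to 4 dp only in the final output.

Δt=0.15943, u=1.10233, d=0.90717, q=0.53317, disc=e^(-rΔt)=0.98890
k=7 terminal: V=max(K-S,0) → 84.6772 71.1599 54.7347 34.7760 10.5235 0.0000 0.0000 0.0000
k=6: j=0 S=69.2625 intr=78.2475 cont=76.6105 V=78.2475[EX]; j=1 S=84.1629 intr=63.3471 cont=61.7100 V=63.3471[EX]; j=2 S=102.2689 intr=45.2411 cont=43.6041 V=45.2411[EX]; j=3 S=124.2700 intr=23.2400 cont=21.6029 V=23.2400[EX]; j=4 S=151.0042 intr=0.0000 cont=4.8582 V=4.8582[hold]; j=5 S=183.4898 intr=0.0000 cont=0.0000 V=0.0000[hold]; j=6 S=222.9639 intr=0.0000 cont=0.0000 V=0.0000[hold]  S*(6)=124.2700
k=5: j=0 S=76.3501 intr=71.1599 cont=69.5229 V=71.1599[EX]; j=1 S=92.7753 intr=54.7347 cont=53.0977 V=54.7347[EX]; j=2 S=112.7340 intr=34.7760 cont=33.1389 V=34.7760[EX]; j=3 S=136.9865 intr=10.5235 cont=13.2903 V=13.2903[hold]; j=4 S=166.4564 intr=0.0000 cont=2.2428 V=2.2428[hold]; j=5 S=202.2662 intr=0.0000 cont=0.0000 V=0.0000[hold]  S*(5)=112.7340
k=4: j=0 S=84.1629 intr=63.3471 cont=61.7100 V=63.3471[EX]; j=1 S=102.2689 intr=45.2411 cont=43.6041 V=45.2411[EX]; j=2 S=124.2700 intr=23.2400 cont=23.0617 V=23.2400[EX]; j=3 S=151.0042 intr=0.0000 cont=7.3180 V=7.3180[hold]; j=4 S=183.4898 intr=0.0000 cont=1.0354 V=1.0354[hold]  S*(4)=124.2700
k=3: j=0 S=92.7753 intr=54.7347 cont=53.0977 V=54.7347[EX]; j=1 S=112.7340 intr=34.7760 cont=33.1389 V=34.7760[EX]; j=2 S=136.9865 intr=10.5235 cont=14.5872 V=14.5872[hold]; j=3 S=166.4564 intr=0.0000 cont=3.9243 V=3.9243[hold]  S*(3)=112.7340
k=2: j=0 S=102.2689 intr=45.2411 cont=43.6041 V=45.2411[EX]; j=1 S=124.2700 intr=23.2400 cont=23.7455 V=23.7455[hold]; j=2 S=151.0042 intr=0.0000 cont=8.8033 V=8.8033[hold]  S*(2)=102.2689
k=1: j=0 S=112.7340 intr=34.7760 cont=33.4055 V=34.7760[EX]; j=1 S=136.9865 intr=10.5235 cont=15.6037 V=15.6037[hold]  S*(1)=112.7340
k=0: j=0 S=124.2700 intr=23.2400 cont=24.2815 V=24.2815[hold]  S*(0)=-

price = 24.2815
boundary = - 112.7340 102.2689 112.7340 124.2700 112.7340 124.2700
tree:
24.2815
34.7760 15.6037
45.2411 23.7455 8.8033
54.7347 34.7760 14.5872 3.9243
63.3471 45.2411 23.2400 7.3180 1.0354
71.1599 54.7347 34.7760 13.2903 2.2428 0.0000
78.2475 63.3471 45.2411 23.2400 4.8582 0.0000 0.0000
84.6772 71.1599 54.7347 34.7760 10.5235 0.0000 0.0000 0.0000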